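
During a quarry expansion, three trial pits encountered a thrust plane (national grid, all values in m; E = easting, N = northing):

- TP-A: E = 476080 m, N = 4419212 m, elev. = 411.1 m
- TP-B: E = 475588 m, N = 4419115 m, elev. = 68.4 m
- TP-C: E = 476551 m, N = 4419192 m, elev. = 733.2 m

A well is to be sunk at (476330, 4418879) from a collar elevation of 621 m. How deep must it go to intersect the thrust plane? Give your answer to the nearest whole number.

56 m

Two edge vectors: TP-A→TP-B = (-492, -97, -342.7), TP-A→TP-C = (471, -20, 322.1).
Normal n = (TP-A→TP-B) × (TP-A→TP-C) = (-38097.7, -2938.5, 55527).
So ∂z/∂E = −n_x/n_z = 0.68611126 and ∂z/∂N = −n_y/n_z = 0.05292020.
Intercept c from TP-A: 411.1 − 326643.85 − 233865.59 = −560098.34.
At (476330, 4418879): z_contact = 326815.4 + 233848.0 − 560098.34 = 565.0 m.
Depth below ground = 621 − 565.0 = 56 m.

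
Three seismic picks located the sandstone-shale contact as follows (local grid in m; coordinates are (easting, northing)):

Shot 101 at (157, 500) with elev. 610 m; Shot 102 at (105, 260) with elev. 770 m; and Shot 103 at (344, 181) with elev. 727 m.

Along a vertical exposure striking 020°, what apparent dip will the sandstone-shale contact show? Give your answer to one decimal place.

34.1°

Two edge vectors: Shot 101→Shot 102 = (-52, -240, 160), Shot 101→Shot 103 = (187, -319, 117).
Normal n = (Shot 101→Shot 102) × (Shot 101→Shot 103) = (22960, 36004, 61468).
So ∂z/∂E = −n_x/n_z = −0.37353 and ∂z/∂N = −n_y/n_z = −0.58574.
Unit vector along 020° is (sin 20°, cos 20°) = (0.3420, 0.9397).
Slope in that direction = a·(0.3420) + b·(0.9397) = −0.67817.
Apparent dip = arctan|0.67817| = 34.1° (true dip is 34.8°, so apparent ≤ true as expected).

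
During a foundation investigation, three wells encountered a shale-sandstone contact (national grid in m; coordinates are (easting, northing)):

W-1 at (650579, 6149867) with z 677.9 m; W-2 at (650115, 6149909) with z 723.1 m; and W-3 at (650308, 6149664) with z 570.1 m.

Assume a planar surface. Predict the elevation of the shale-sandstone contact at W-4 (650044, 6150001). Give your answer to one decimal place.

780.5 m

Let the plane be z = a·E + b·N + c.
W-2−W-1: −464a + 42b = 45.2;  W-3−W-1: −271a − 203b = −107.8.
Solving gives a = −0.044025991, b = 0.589808097.
Then c = 677.9 − a·650579 − b·6149867 = −3597921.06.
At (650044, 6150001): z = −28618.8 + 3627320.4 − 3597921.06 = 780.5 m.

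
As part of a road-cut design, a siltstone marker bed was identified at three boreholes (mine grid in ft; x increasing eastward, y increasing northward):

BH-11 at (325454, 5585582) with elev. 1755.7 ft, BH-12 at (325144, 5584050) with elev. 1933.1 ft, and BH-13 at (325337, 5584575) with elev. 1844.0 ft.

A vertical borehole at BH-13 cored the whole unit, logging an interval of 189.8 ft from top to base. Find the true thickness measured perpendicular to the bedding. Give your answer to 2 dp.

Let the plane be z = a·x + b·y + c.
BH-12−BH-11: −310a − 1532b = 177.4;  BH-13−BH-11: −117a − 1007b = 88.3.
Solving gives a = −0.32624, b = −0.04978.
|∇z| = √(a²+b²) = 0.33002, so dip δ = arctan(0.33002) = 18.26°.
True thickness = vertical thickness × cos δ = 189.8 × cos 18.26° = 180.24 ft.

180.24 ft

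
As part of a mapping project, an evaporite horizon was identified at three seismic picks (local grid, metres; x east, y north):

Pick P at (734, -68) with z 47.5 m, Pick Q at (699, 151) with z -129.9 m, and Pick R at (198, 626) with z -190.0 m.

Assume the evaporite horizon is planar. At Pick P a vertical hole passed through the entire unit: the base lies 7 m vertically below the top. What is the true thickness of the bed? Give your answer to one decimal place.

4.5 m

Two edge vectors: Pick P→Pick Q = (-35, 219, -177.4), Pick P→Pick R = (-536, 694, -237.5).
Normal n = (Pick P→Pick Q) × (Pick P→Pick R) = (71103.1, 86773.9, 93094).
So ∂z/∂x = −n_x/n_z = −0.76378 and ∂z/∂y = −n_y/n_z = −0.93211.
|∇z| = √(a²+b²) = 1.20507, so dip δ = arctan(1.20507) = 50.31°.
True thickness = vertical thickness × cos δ = 7 × cos 50.31° = 4.5 m.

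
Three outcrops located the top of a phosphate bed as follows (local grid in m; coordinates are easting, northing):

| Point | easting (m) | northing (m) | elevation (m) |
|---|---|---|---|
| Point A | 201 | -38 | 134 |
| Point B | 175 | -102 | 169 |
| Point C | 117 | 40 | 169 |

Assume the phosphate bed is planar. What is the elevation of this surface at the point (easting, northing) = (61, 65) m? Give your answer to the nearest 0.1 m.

199.7 m

Let the plane be z = a·easting + b·northing + c.
Point B−Point A: −26a − 64b = 35;  Point C−Point A: −84a + 78b = 35.
Solving gives a = −0.67126, b = −0.27418.
Then c = 134 − a·201 − b·-38 = 258.50.
At (61, 65): z = −40.9 − 17.8 + 258.50 = 199.7 m.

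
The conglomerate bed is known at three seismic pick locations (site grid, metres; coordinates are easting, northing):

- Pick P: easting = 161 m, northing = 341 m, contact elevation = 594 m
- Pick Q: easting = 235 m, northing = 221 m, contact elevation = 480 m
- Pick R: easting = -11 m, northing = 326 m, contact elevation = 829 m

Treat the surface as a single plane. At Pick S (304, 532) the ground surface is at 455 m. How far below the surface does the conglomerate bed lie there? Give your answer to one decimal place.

Let the plane be z = a·easting + b·northing + c.
Pick Q−Pick P: 74a − 120b = −114;  Pick R−Pick P: −172a − 15b = 235.
Solving gives a = −1.37517, b = 0.10198.
Then c = 594 − a·161 − b·341 = 780.63.
At (304, 532): z_contact = −418.05 + 54.25 + 780.63 = 416.83 m.
Depth below ground = 455 − 416.83 = 38.2 m.

38.2 m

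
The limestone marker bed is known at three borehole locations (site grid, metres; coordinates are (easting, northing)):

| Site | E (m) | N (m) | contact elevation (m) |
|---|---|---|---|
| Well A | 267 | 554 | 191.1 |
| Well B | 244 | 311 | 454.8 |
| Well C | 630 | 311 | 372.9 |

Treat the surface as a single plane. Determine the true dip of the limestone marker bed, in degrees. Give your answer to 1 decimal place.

47.4°

Two edge vectors: Well A→Well B = (-23, -243, 263.7), Well A→Well C = (363, -243, 181.8).
Normal n = (Well A→Well B) × (Well A→Well C) = (19901.7, 99904.5, 93798).
So ∂z/∂E = −n_x/n_z = −0.21218 and ∂z/∂N = −n_y/n_z = −1.06510.
Gradient magnitude |∇z| = √(a² + b²) = √(0.04502 + 1.13444) = 1.08603.
True dip = arctan(1.08603) = 47.4°, dipping toward NNE (azimuth ≈ 011°).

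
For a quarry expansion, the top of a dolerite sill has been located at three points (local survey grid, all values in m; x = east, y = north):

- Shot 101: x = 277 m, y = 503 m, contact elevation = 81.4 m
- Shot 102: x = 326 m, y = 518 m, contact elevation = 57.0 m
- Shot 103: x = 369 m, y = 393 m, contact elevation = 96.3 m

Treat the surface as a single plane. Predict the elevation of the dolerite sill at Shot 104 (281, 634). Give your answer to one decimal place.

Two edge vectors: Shot 101→Shot 102 = (49, 15, -24.4), Shot 101→Shot 103 = (92, -110, 14.9).
Normal n = (Shot 101→Shot 102) × (Shot 101→Shot 103) = (-2460.5, -2974.9, -6770).
So ∂z/∂x = −n_x/n_z = −0.36344 and ∂z/∂y = −n_y/n_z = −0.43942.
Intercept c from Shot 101: 81.4 + 100.67 + 221.03 = 403.10.
At (281, 634): z = −102.1 − 278.6 + 403.10 = 22.4 m.

22.4 m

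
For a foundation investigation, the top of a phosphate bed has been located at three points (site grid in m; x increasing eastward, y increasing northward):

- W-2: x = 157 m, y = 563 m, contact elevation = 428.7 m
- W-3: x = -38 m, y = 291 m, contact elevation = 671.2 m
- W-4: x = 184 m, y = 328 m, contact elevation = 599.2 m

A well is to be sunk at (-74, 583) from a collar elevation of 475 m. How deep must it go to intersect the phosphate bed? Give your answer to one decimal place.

Let the plane be z = a·x + b·y + c.
W-3−W-2: −195a − 272b = 242.5;  W-4−W-2: 27a − 235b = 170.5.
Solving gives a = −0.19958, b = −0.74846.
Then c = 428.7 − a·157 − b·563 = 881.42.
At (-74, 583): z_contact = 14.77 − 436.35 + 881.42 = 459.83 m.
Depth below ground = 475 − 459.83 = 15.2 m.

15.2 m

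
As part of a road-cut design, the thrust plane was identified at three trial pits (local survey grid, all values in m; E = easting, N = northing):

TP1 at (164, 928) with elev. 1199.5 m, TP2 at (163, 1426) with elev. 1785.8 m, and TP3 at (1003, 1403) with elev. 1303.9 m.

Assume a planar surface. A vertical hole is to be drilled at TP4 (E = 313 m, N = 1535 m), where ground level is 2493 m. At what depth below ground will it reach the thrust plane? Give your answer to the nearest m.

660 m

Two edge vectors: TP1→TP2 = (-1, 498, 586.3), TP1→TP3 = (839, 475, 104.4).
Normal n = (TP1→TP2) × (TP1→TP3) = (-226501.3, 492010.1, -418297).
So ∂z/∂E = −n_x/n_z = −0.54148 and ∂z/∂N = −n_y/n_z = 1.17622.
Intercept c from TP1: 1199.5 + 88.80 − 1091.53 = 196.77.
At (313, 1535): z_contact = −169.5 + 1805.5 + 196.77 = 1832.8 m.
Depth below ground = 2493 − 1832.8 = 660 m.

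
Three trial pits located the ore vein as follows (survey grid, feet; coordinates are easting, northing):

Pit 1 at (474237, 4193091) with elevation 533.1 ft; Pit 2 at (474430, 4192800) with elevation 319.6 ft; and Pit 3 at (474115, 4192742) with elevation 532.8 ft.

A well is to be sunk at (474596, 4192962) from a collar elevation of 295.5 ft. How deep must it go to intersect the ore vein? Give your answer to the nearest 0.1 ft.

54.9 ft

Two edge vectors: Pit 1→Pit 2 = (193, -291, -213.5), Pit 1→Pit 3 = (-122, -349, -0.3).
Normal n = (Pit 1→Pit 2) × (Pit 1→Pit 3) = (-74424.2, 26104.9, -102859).
So ∂z/∂easting = −n_x/n_z = −0.723555547 and ∂z/∂northing = −n_y/n_z = 0.253793057.
Intercept c from Pit 1: 533.1 + 343136.81 − 1064177.38 = −720507.47.
At (474596, 4192962): z_contact = −343396.57 + 1064144.64 − 720507.47 = 240.60 ft.
Depth below ground = 295.5 − 240.60 = 54.9 ft.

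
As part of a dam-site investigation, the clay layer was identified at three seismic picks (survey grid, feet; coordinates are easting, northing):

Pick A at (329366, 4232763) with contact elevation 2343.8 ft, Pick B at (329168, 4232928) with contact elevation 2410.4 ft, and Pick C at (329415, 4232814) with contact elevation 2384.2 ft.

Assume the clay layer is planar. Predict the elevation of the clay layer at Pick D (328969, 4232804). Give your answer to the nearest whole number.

2298 ft

Two edge vectors: Pick A→Pick B = (-198, 165, 66.6), Pick A→Pick C = (49, 51, 40.4).
Normal n = (Pick A→Pick B) × (Pick A→Pick C) = (3269.4, 11262.6, -18183).
So ∂z/∂easting = −n_x/n_z = 0.17980531 and ∂z/∂northing = −n_y/n_z = 0.61940274.
Intercept c from Pick A: 2343.8 − 59221.76 − 2621784.99 = −2678662.95.
At (328969, 4232804): z = 59150.4 + 2621810.4 − 2678662.95 = 2297.8 ft.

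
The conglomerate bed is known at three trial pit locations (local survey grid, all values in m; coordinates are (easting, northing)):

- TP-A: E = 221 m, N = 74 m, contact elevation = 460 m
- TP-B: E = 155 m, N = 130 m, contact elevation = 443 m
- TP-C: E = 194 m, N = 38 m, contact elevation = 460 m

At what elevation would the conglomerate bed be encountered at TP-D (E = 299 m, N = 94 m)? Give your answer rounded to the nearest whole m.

470 m

Two edge vectors: TP-A→TP-B = (-66, 56, -17), TP-A→TP-C = (-27, -36, 0).
Normal n = (TP-A→TP-B) × (TP-A→TP-C) = (-612, 459, 3888).
So ∂z/∂E = −n_x/n_z = 0.15741 and ∂z/∂N = −n_y/n_z = −0.11806.
Intercept c from TP-A: 460 − 34.79 + 8.74 = 433.95.
At (299, 94): z = 47.1 − 11.1 + 433.95 = 469.9 m.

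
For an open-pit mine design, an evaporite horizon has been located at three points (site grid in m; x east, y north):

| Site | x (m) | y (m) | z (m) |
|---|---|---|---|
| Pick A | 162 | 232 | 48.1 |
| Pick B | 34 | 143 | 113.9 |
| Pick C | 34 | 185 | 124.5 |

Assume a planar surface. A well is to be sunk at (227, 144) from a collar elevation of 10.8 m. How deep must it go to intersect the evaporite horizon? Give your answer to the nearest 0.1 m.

Let the plane be z = a·x + b·y + c.
Pick B−Pick A: −128a − 89b = 65.8;  Pick C−Pick A: −128a − 47b = 76.4.
Solving gives a = −0.68955, b = 0.25238.
Then c = 48.1 − a·162 − b·232 = 101.25.
At (227, 144): z_contact = −156.53 + 36.34 + 101.25 = -18.93 m.
Depth below ground = 10.8 − (-18.93) = 29.7 m.

29.7 m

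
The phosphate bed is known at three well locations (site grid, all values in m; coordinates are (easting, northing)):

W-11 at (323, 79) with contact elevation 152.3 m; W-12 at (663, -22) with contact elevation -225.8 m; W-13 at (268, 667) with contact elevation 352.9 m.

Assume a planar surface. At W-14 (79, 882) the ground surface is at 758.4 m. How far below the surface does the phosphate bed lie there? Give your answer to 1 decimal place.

Two edge vectors: W-11→W-12 = (340, -101, -378.1), W-11→W-13 = (-55, 588, 200.6).
Normal n = (W-11→W-12) × (W-11→W-13) = (202062.2, -47408.5, 194365).
So ∂z/∂E = −n_x/n_z = −1.03960 and ∂z/∂N = −n_y/n_z = 0.24391.
Intercept c from W-11: 152.3 + 335.79 − 19.27 = 468.82.
At (79, 882): z_contact = −82.13 + 215.13 + 468.82 = 601.83 m.
Depth below ground = 758.4 − 601.83 = 156.6 m.

156.6 m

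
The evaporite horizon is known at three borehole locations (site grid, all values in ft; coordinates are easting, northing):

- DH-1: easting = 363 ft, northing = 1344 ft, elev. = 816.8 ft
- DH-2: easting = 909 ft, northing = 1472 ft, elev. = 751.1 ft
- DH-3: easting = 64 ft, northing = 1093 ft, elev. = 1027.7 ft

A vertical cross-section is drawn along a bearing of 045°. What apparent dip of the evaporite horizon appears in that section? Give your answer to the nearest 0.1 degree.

31.3°

Let the plane be z = a·easting + b·northing + c.
DH-2−DH-1: 546a + 128b = −65.7;  DH-3−DH-1: −299a − 251b = 210.9.
Solving gives a = 0.10635, b = −0.96693.
Unit vector along 045° is (sin 45°, cos 45°) = (0.7071, 0.7071).
Slope in that direction = a·(0.7071) + b·(0.7071) = −0.60852.
Apparent dip = arctan|0.60852| = 31.3° (true dip is 44.2°, so apparent ≤ true as expected).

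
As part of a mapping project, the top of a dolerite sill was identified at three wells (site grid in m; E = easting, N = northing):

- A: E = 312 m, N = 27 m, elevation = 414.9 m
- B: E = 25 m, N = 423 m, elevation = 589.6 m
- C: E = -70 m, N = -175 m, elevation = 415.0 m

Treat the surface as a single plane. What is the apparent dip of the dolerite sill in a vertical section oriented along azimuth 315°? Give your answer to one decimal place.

Two edge vectors: A→B = (-287, 396, 174.7), A→C = (-382, -202, 0.1).
Normal n = (A→B) × (A→C) = (35329, -66706.7, 209246).
So ∂z/∂E = −n_x/n_z = −0.16884 and ∂z/∂N = −n_y/n_z = 0.31880.
Unit vector along 315° is (sin 315°, cos 315°) = (-0.7071, 0.7071).
Slope in that direction = a·(-0.7071) + b·(0.7071) = 0.34481.
Apparent dip = arctan|0.34481| = 19.0° (true dip is 19.8°, so apparent ≤ true as expected).

19.0°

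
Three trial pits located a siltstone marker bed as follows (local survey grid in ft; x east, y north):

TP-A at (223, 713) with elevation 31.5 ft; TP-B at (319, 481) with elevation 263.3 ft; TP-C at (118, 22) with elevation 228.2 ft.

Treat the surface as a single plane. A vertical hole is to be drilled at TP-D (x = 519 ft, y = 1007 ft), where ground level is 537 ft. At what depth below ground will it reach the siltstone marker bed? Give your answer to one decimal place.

Let the plane be z = a·x + b·y + c.
TP-B−TP-A: 96a − 232b = 231.8;  TP-C−TP-A: −105a − 691b = 196.7.
Solving gives a = 1.262894, b = −0.476561.
Then c = 31.5 − a·223 − b·713 = 89.66.
At (519, 1007): z_contact = 655.44 − 479.90 + 89.66 = 265.21 ft.
Depth below ground = 537 − 265.21 = 271.8 ft.

271.8 ft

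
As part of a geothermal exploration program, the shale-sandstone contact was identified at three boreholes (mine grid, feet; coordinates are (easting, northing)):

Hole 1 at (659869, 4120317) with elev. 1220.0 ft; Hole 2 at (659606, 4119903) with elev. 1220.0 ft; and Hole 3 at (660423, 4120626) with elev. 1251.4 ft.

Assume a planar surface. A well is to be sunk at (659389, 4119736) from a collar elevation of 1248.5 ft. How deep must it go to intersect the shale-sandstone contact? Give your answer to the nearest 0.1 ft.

38.2 ft

Let the plane be z = a·E + b·N + c.
Hole 2−Hole 1: −263a − 414b = 0;  Hole 3−Hole 1: 554a + 309b = 31.4.
Solving gives a = 0.087782347, b = −0.055765114.
Then c = 1220 − a·659869 − b·4120317 = 173065.10.
At (659389, 4119736): z_contact = 57882.71 − 229737.55 + 173065.10 = 1210.26 ft.
Depth below ground = 1248.5 − 1210.26 = 38.2 ft.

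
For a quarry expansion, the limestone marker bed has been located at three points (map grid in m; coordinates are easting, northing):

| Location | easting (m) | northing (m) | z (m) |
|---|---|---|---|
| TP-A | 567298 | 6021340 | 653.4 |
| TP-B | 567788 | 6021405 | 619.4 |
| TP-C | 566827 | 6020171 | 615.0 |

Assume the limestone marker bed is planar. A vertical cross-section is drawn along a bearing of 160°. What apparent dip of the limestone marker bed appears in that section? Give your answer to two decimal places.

Two edge vectors: TP-A→TP-B = (490, 65, -34), TP-A→TP-C = (-471, -1169, -38.4).
Normal n = (TP-A→TP-B) × (TP-A→TP-C) = (-42242, 34830, -542195).
So ∂z/∂easting = −n_x/n_z = −0.07791 and ∂z/∂northing = −n_y/n_z = 0.06424.
Unit vector along 160° is (sin 160°, cos 160°) = (0.3420, -0.9397).
Slope in that direction = a·(0.3420) + b·(-0.9397) = −0.08701.
Apparent dip = arctan|0.08701| = 4.97° (true dip is 5.8°, so apparent ≤ true as expected).

4.97°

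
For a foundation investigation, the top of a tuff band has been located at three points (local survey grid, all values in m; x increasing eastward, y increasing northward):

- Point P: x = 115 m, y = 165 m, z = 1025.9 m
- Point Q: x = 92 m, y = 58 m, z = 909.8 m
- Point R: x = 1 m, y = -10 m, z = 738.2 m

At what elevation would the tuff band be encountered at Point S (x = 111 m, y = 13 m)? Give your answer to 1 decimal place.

Let the plane be z = a·x + b·y + c.
Point Q−Point P: −23a − 107b = −116.1;  Point R−Point P: −114a − 175b = −287.7.
Solving gives a = 1.28061, b = 0.80978.
Then c = 1025.9 − a·115 − b·165 = 745.02.
At (111, 13): z = 142.1 + 10.5 + 745.02 = 897.7 m.

897.7 m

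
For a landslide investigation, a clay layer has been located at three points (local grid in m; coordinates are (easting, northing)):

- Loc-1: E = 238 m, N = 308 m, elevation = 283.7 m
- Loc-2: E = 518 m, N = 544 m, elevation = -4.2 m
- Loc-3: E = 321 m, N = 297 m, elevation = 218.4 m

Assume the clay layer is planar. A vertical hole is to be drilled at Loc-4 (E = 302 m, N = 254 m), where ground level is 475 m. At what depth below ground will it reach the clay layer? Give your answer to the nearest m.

Let the plane be z = a·E + b·N + c.
Loc-2−Loc-1: 280a + 236b = −287.9;  Loc-3−Loc-1: 83a − 11b = −65.3.
Solving gives a = −0.81956, b = −0.24756.
Then c = 283.7 − a·238 − b·308 = 555.00.
At (302, 254): z_contact = −247.5 − 62.9 + 555.00 = 244.6 m.
Depth below ground = 475 − 244.6 = 230 m.

230 m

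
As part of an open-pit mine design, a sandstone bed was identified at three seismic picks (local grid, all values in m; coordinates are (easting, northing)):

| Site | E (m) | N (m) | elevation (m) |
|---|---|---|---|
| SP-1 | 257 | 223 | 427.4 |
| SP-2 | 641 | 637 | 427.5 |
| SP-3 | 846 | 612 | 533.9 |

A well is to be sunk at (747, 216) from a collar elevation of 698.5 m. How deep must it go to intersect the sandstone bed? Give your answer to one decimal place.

39.6 m

Two edge vectors: SP-1→SP-2 = (384, 414, 0.1), SP-1→SP-3 = (589, 389, 106.5).
Normal n = (SP-1→SP-2) × (SP-1→SP-3) = (44052.1, -40837.1, -94470).
So ∂z/∂E = −n_x/n_z = 0.46631 and ∂z/∂N = −n_y/n_z = −0.43228.
Intercept c from SP-1: 427.4 − 119.84 + 96.40 = 403.96.
At (747, 216): z_contact = 348.33 − 93.37 + 403.96 = 658.92 m.
Depth below ground = 698.5 − 658.92 = 39.6 m.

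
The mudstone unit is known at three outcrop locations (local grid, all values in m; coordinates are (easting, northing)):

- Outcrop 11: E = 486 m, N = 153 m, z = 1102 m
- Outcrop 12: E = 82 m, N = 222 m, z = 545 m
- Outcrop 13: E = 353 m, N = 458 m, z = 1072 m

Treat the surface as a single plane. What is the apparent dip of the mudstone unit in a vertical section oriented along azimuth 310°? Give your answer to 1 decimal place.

37.9°

Two edge vectors: Outcrop 11→Outcrop 12 = (-404, 69, -557), Outcrop 11→Outcrop 13 = (-133, 305, -30).
Normal n = (Outcrop 11→Outcrop 12) × (Outcrop 11→Outcrop 13) = (167815, 61961, -114043).
So ∂z/∂E = −n_x/n_z = 1.47151 and ∂z/∂N = −n_y/n_z = 0.54331.
Unit vector along 310° is (sin 310°, cos 310°) = (-0.7660, 0.6428).
Slope in that direction = a·(-0.7660) + b·(0.6428) = −0.77800.
Apparent dip = arctan|0.77800| = 37.9° (true dip is 57.5°, so apparent ≤ true as expected).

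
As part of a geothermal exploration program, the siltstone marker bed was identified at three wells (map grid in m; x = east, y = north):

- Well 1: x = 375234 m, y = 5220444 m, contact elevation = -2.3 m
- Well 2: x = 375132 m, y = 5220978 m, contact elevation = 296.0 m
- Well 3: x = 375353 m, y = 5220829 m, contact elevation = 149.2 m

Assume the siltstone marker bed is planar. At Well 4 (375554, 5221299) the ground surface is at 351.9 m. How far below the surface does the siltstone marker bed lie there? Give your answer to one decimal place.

Two edge vectors: Well 1→Well 2 = (-102, 534, 298.3), Well 1→Well 3 = (119, 385, 151.5).
Normal n = (Well 1→Well 2) × (Well 1→Well 3) = (-33944.5, 50950.7, -102816).
So ∂z/∂x = −n_x/n_z = −0.330148031 and ∂z/∂y = −n_y/n_z = 0.495552249.
Intercept c from Well 1: -2.3 + 123882.77 − 2587002.76 = −2463122.30.
At (375554, 5221299): z_contact = −123988.41 + 2587426.46 − 2463122.30 = 315.75 m.
Depth below ground = 351.9 − 315.75 = 36.2 m.

36.2 m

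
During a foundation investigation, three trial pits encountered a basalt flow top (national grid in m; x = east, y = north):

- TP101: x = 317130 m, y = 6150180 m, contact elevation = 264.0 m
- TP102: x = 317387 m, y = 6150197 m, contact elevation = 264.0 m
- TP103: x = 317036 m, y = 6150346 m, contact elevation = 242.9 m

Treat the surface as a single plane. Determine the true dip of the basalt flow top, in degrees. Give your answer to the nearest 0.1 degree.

Let the plane be z = a·x + b·y + c.
TP102−TP101: 257a + 17b = 0;  TP103−TP101: −94a + 166b = −21.1.
Solving gives a = 0.00810, b = −0.12252.
Gradient magnitude |∇z| = √(a² + b²) = √(0.00007 + 0.01501) = 0.12279.
True dip = arctan(0.12279) = 7.0°, dipping toward N (azimuth ≈ 356°).

7.0°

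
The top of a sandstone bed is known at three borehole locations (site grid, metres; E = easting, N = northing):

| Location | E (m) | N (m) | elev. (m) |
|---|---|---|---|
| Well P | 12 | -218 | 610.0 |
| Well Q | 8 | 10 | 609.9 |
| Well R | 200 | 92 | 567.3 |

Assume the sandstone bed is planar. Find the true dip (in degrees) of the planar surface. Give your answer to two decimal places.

12.41°

Two edge vectors: Well P→Well Q = (-4, 228, -0.1), Well P→Well R = (188, 310, -42.7).
Normal n = (Well P→Well Q) × (Well P→Well R) = (-9704.6, -189.6, -44104).
So ∂z/∂E = −n_x/n_z = −0.22004 and ∂z/∂N = −n_y/n_z = −0.00430.
Gradient magnitude |∇z| = √(a² + b²) = √(0.04842 + 0.00002) = 0.22008.
True dip = arctan(0.22008) = 12.41°, dipping toward E (azimuth ≈ 089°).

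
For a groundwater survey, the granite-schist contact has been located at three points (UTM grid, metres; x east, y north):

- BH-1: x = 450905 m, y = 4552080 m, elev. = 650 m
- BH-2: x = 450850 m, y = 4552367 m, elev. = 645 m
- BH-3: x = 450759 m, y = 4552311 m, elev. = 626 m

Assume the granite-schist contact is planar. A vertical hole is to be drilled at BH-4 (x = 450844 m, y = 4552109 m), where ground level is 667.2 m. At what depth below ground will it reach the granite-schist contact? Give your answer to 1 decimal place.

Let the plane be z = a·x + b·y + c.
BH-2−BH-1: −55a + 287b = −5;  BH-3−BH-1: −146a + 231b = −24.
Solving gives a = 0.196355790, b = 0.020207556.
Then c = 650 − a·450905 − b·4552080 = −179874.22.
At (450844, 4552109): z_contact = 88525.83 + 91987.00 − 179874.22 = 638.61 m.
Depth below ground = 667.2 − 638.61 = 28.6 m.

28.6 m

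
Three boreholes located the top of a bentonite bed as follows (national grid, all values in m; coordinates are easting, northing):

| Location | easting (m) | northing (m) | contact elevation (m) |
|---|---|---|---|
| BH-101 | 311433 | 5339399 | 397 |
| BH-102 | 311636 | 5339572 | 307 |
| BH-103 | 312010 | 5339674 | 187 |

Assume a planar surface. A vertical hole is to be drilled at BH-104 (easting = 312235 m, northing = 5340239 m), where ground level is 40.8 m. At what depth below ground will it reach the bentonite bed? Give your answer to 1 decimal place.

Let the plane be z = a·easting + b·northing + c.
BH-102−BH-101: 203a + 173b = −90;  BH-103−BH-101: 577a + 275b = −210.
Solving gives a = −0.263205746, b = −0.211382853.
Then c = 397 − a·311433 − b·5339399 = 1211025.35.
At (312235, 5340239): z_contact = −82182.05 − 1128834.96 + 1211025.35 = 8.35 m.
Depth below ground = 40.8 − 8.35 = 32.5 m.

32.5 m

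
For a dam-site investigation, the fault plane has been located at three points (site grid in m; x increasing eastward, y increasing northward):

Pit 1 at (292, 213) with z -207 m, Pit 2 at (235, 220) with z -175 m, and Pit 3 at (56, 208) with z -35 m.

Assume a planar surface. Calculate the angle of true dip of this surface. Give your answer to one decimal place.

Two edge vectors: Pit 1→Pit 2 = (-57, 7, 32), Pit 1→Pit 3 = (-236, -5, 172).
Normal n = (Pit 1→Pit 2) × (Pit 1→Pit 3) = (1364, 2252, 1937).
So ∂z/∂x = −n_x/n_z = −0.70418 and ∂z/∂y = −n_y/n_z = −1.16262.
Gradient magnitude |∇z| = √(a² + b²) = √(0.49587 + 1.35169) = 1.35925.
True dip = arctan(1.35925) = 53.7°, dipping toward NNE (azimuth ≈ 031°).

53.7°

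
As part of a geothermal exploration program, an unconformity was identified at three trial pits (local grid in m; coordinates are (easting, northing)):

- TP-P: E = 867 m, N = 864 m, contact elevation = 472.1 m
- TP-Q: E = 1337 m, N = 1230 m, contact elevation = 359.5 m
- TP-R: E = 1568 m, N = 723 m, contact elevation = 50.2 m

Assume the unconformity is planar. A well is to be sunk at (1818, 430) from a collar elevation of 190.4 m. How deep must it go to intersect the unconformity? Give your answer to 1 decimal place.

Two edge vectors: TP-P→TP-Q = (470, 366, -112.6), TP-P→TP-R = (701, -141, -421.9).
Normal n = (TP-P→TP-Q) × (TP-P→TP-R) = (-170292, 119360.4, -322836).
So ∂z/∂E = −n_x/n_z = −0.527488 and ∂z/∂N = −n_y/n_z = 0.369725.
Intercept c from TP-P: 472.1 + 457.33 − 319.44 = 609.99.
At (1818, 430): z_contact = −958.97 + 158.98 + 609.99 = -190.00 m.
Depth below ground = 190.4 − (-190.00) = 380.4 m.

380.4 m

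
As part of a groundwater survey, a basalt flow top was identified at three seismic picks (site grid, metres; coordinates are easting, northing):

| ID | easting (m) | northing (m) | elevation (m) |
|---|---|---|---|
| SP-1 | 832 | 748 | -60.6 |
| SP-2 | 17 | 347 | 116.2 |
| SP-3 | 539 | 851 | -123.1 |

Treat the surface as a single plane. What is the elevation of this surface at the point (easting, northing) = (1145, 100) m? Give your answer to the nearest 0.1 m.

Two edge vectors: SP-1→SP-2 = (-815, -401, 176.8), SP-1→SP-3 = (-293, 103, -62.5).
Normal n = (SP-1→SP-2) × (SP-1→SP-3) = (6852.1, -102739.9, -201438).
So ∂z/∂easting = −n_x/n_z = 0.034016 and ∂z/∂northing = −n_y/n_z = −0.510032.
Intercept c from SP-1: -60.6 − 28.30 + 381.50 = 292.60.
At (1145, 100): z = 38.9 − 51.0 + 292.60 = 280.5 m.

280.5 m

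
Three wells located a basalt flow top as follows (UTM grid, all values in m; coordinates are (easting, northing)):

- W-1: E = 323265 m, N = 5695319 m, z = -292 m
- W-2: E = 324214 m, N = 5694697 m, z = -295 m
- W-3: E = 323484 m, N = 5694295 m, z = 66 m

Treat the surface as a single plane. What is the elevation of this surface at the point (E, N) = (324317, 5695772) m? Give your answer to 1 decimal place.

Let the plane be z = a·E + b·N + c.
W-2−W-1: 949a − 622b = −3;  W-3−W-1: 219a − 1024b = 358.
Solving gives a = −0.270176337, b = −0.407391228.
Then c = -292 − a·323265 − b·5695319 = 2407269.56.
At (324317, 5695772): z = −87622.8 − 2320407.6 + 2407269.56 = -760.8 m.

-760.8 m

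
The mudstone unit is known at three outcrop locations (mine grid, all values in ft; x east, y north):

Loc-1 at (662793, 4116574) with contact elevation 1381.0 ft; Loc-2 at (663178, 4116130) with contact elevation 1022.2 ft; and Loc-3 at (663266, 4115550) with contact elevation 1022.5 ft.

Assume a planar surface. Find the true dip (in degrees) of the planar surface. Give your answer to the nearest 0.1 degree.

48.8°

Two edge vectors: Loc-1→Loc-2 = (385, -444, -358.8), Loc-1→Loc-3 = (473, -1024, -358.5).
Normal n = (Loc-1→Loc-2) × (Loc-1→Loc-3) = (-208237.2, -31689.9, -184228).
So ∂z/∂x = −n_x/n_z = −1.13032 and ∂z/∂y = −n_y/n_z = −0.17201.
Gradient magnitude |∇z| = √(a² + b²) = √(1.27763 + 0.02959) = 1.14334.
True dip = arctan(1.14334) = 48.8°, dipping toward E (azimuth ≈ 081°).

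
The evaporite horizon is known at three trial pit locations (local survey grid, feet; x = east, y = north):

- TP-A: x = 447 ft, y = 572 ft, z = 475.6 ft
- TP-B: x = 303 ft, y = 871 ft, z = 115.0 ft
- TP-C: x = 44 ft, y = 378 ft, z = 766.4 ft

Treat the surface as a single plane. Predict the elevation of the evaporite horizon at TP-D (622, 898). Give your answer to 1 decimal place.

Let the plane be z = a·x + b·y + c.
TP-B−TP-A: −144a + 299b = −360.6;  TP-C−TP-A: −403a − 194b = 290.8.
Solving gives a = −0.11448, b = −1.26115.
Then c = 475.6 − a·447 − b·572 = 1248.15.
At (622, 898): z = −71.2 − 1132.5 + 1248.15 = 44.4 ft.

44.4 ft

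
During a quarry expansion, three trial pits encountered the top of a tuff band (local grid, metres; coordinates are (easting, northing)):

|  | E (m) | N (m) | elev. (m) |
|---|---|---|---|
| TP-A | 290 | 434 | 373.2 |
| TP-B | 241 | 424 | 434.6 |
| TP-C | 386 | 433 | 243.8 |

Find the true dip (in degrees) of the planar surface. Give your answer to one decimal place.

Two edge vectors: TP-A→TP-B = (-49, -10, 61.4), TP-A→TP-C = (96, -1, -129.4).
Normal n = (TP-A→TP-B) × (TP-A→TP-C) = (1355.4, -446.2, 1009).
So ∂z/∂E = −n_x/n_z = −1.34331 and ∂z/∂N = −n_y/n_z = 0.44222.
Gradient magnitude |∇z| = √(a² + b²) = √(1.80448 + 0.19556) = 1.41423.
True dip = arctan(1.41423) = 54.7°, dipping toward ESE (azimuth ≈ 108°).

54.7°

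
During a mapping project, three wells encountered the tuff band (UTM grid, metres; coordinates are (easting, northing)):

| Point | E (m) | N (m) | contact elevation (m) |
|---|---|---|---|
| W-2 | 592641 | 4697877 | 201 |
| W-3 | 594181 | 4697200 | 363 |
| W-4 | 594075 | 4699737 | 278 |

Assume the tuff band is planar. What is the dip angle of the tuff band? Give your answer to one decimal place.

Two edge vectors: W-2→W-3 = (1540, -677, 162), W-2→W-4 = (1434, 1860, 77).
Normal n = (W-2→W-3) × (W-2→W-4) = (-353449, 113728, 3835218).
So ∂z/∂E = −n_x/n_z = 0.09216 and ∂z/∂N = −n_y/n_z = −0.02965.
Gradient magnitude |∇z| = √(a² + b²) = √(0.00849 + 0.00088) = 0.09681.
True dip = arctan(0.09681) = 5.5°, dipping toward WNW (azimuth ≈ 288°).

5.5°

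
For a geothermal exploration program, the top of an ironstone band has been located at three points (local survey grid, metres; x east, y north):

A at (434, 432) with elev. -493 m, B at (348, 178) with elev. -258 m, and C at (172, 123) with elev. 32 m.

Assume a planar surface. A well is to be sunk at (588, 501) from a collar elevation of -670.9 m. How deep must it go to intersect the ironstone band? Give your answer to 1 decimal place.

Let the plane be z = a·x + b·y + c.
B−A: −86a − 254b = 235;  C−A: −262a − 309b = 525.
Solving gives a = −1.51936, b = −0.41077.
Then c = -493 − a·434 − b·432 = 343.85.
At (588, 501): z_contact = −893.39 − 205.79 + 343.85 = -755.32 m.
Depth below ground = -670.9 − (-755.32) = 84.4 m.

84.4 m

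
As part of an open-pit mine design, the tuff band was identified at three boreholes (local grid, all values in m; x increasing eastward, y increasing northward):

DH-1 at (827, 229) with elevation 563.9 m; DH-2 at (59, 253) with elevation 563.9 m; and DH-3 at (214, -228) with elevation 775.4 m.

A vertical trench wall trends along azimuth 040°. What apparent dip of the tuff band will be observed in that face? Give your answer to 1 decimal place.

Two edge vectors: DH-1→DH-2 = (-768, 24, 0), DH-1→DH-3 = (-613, -457, 211.5).
Normal n = (DH-1→DH-2) × (DH-1→DH-3) = (5076, 162432, 365688).
So ∂z/∂x = −n_x/n_z = −0.01388 and ∂z/∂y = −n_y/n_z = −0.44418.
Unit vector along 040° is (sin 40°, cos 40°) = (0.6428, 0.7660).
Slope in that direction = a·(0.6428) + b·(0.7660) = −0.34919.
Apparent dip = arctan|0.34919| = 19.2° (true dip is 24.0°, so apparent ≤ true as expected).

19.2°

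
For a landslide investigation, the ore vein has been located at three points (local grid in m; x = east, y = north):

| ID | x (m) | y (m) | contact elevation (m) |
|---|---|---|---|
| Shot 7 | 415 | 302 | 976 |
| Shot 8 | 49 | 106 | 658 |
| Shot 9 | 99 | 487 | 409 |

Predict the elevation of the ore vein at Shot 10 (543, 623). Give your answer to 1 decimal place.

Let the plane be z = a·x + b·y + c.
Shot 8−Shot 7: −366a − 196b = −318;  Shot 9−Shot 7: −316a + 185b = −567.
Solving gives a = 1.31097, b = −0.82559.
Then c = 976 − a·415 − b·302 = 681.27.
At (543, 623): z = 711.9 − 514.3 + 681.27 = 878.8 m.

878.8 m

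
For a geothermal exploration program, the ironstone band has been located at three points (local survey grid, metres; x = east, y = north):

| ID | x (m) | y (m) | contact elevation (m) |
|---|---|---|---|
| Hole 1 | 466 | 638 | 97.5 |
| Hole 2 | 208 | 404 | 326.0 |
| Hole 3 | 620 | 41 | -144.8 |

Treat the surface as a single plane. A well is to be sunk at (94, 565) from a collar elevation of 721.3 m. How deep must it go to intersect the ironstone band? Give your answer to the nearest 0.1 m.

256.3 m

Let the plane be z = a·x + b·y + c.
Hole 2−Hole 1: −258a − 234b = 228.5;  Hole 3−Hole 1: 154a − 597b = −242.3.
Solving gives a = −1.01605, b = 0.14377.
Then c = 97.5 − a·466 − b·638 = 479.26.
At (94, 565): z_contact = −95.51 + 81.23 + 479.26 = 464.98 m.
Depth below ground = 721.3 − 464.98 = 256.3 m.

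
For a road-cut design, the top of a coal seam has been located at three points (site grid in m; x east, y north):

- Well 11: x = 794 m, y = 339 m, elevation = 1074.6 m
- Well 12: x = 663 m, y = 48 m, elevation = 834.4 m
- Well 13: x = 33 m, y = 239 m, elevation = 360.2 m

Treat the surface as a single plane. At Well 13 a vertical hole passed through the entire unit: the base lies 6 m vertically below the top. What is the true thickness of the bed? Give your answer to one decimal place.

Let the plane be z = a·x + b·y + c.
Well 12−Well 11: −131a − 291b = −240.2;  Well 13−Well 11: −761a − 100b = −714.4.
Solving gives a = 0.88250, b = 0.42815.
|∇z| = √(a²+b²) = 0.98088, so dip δ = arctan(0.98088) = 44.45°.
True thickness = vertical thickness × cos δ = 6 × cos 44.45° = 4.3 m.

4.3 m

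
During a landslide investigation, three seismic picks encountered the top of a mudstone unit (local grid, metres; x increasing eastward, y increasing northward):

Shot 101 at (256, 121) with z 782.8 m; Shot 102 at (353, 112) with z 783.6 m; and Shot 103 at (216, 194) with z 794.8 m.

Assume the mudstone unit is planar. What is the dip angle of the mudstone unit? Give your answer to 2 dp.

Two edge vectors: Shot 101→Shot 102 = (97, -9, 0.8), Shot 101→Shot 103 = (-40, 73, 12).
Normal n = (Shot 101→Shot 102) × (Shot 101→Shot 103) = (-166.4, -1196, 6721).
So ∂z/∂x = −n_x/n_z = 0.02476 and ∂z/∂y = −n_y/n_z = 0.17795.
Gradient magnitude |∇z| = √(a² + b²) = √(0.00061 + 0.03167) = 0.17966.
True dip = arctan(0.17966) = 10.19°, dipping toward S (azimuth ≈ 188°).

10.19°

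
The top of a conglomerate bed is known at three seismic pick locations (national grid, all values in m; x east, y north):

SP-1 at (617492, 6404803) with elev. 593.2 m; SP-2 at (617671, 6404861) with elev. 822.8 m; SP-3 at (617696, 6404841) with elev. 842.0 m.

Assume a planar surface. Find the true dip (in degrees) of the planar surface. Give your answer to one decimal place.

50.7°

Two edge vectors: SP-1→SP-2 = (179, 58, 229.6), SP-1→SP-3 = (204, 38, 248.8).
Normal n = (SP-1→SP-2) × (SP-1→SP-3) = (5705.6, 2303.2, -5030).
So ∂z/∂x = −n_x/n_z = 1.13431 and ∂z/∂y = −n_y/n_z = 0.45789.
Gradient magnitude |∇z| = √(a² + b²) = √(1.28667 + 0.20967) = 1.22325.
True dip = arctan(1.22325) = 50.7°, dipping toward WSW (azimuth ≈ 248°).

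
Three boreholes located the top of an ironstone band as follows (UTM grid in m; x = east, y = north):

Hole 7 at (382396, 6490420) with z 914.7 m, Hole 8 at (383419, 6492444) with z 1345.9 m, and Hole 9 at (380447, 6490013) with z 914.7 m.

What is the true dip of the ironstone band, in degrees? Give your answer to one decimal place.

13.7°

Two edge vectors: Hole 7→Hole 8 = (1023, 2024, 431.2), Hole 7→Hole 9 = (-1949, -407, 0).
Normal n = (Hole 7→Hole 8) × (Hole 7→Hole 9) = (175498.4, -840408.8, 3528415).
So ∂z/∂x = −n_x/n_z = −0.04974 and ∂z/∂y = −n_y/n_z = 0.23818.
Gradient magnitude |∇z| = √(a² + b²) = √(0.00247 + 0.05673) = 0.24332.
True dip = arctan(0.24332) = 13.7°, dipping toward SSE (azimuth ≈ 168°).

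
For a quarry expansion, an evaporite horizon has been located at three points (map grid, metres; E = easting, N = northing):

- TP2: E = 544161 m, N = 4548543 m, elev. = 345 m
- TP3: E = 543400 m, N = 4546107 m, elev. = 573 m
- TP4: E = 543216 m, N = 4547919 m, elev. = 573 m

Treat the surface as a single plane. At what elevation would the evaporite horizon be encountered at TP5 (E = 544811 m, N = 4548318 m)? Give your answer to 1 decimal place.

Let the plane be z = a·E + b·N + c.
TP3−TP2: −761a − 2436b = 228;  TP4−TP2: −945a − 624b = 228.
Solving gives a = −0.226108772, b = −0.022960273.
Then c = 345 − a·544161 − b·4548543 = 227820.36.
At (544811, 4548318): z = −123186.5 − 104430.6 + 227820.36 = 203.2 m.

203.2 m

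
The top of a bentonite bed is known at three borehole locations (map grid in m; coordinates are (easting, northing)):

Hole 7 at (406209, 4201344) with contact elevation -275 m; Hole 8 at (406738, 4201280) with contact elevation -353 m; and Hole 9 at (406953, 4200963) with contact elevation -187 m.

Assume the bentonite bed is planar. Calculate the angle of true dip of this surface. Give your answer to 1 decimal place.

Two edge vectors: Hole 7→Hole 8 = (529, -64, -78), Hole 7→Hole 9 = (744, -381, 88).
Normal n = (Hole 7→Hole 8) × (Hole 7→Hole 9) = (-35350, -104584, -153933).
So ∂z/∂E = −n_x/n_z = −0.22965 and ∂z/∂N = −n_y/n_z = −0.67941.
Gradient magnitude |∇z| = √(a² + b²) = √(0.05274 + 0.46160) = 0.71717.
True dip = arctan(0.71717) = 35.6°, dipping toward NNE (azimuth ≈ 019°).

35.6°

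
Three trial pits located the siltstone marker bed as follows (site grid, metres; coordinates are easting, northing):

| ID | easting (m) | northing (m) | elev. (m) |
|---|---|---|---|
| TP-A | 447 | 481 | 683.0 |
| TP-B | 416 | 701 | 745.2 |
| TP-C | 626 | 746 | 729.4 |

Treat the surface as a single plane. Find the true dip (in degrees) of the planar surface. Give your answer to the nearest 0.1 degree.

16.4°

Let the plane be z = a·easting + b·northing + c.
TP-B−TP-A: −31a + 220b = 62.2;  TP-C−TP-A: 179a + 265b = 46.4.
Solving gives a = −0.13184, b = 0.26415.
Gradient magnitude |∇z| = √(a² + b²) = √(0.01738 + 0.06978) = 0.29522.
True dip = arctan(0.29522) = 16.4°, dipping toward SSE (azimuth ≈ 153°).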